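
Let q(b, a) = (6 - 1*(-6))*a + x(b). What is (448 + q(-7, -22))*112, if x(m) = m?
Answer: 19824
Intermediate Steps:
q(b, a) = b + 12*a (q(b, a) = (6 - 1*(-6))*a + b = (6 + 6)*a + b = 12*a + b = b + 12*a)
(448 + q(-7, -22))*112 = (448 + (-7 + 12*(-22)))*112 = (448 + (-7 - 264))*112 = (448 - 271)*112 = 177*112 = 19824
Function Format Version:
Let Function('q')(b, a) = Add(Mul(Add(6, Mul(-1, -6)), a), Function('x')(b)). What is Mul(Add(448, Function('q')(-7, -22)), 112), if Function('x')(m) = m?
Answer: 19824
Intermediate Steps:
Function('q')(b, a) = Add(b, Mul(12, a)) (Function('q')(b, a) = Add(Mul(Add(6, Mul(-1, -6)), a), b) = Add(Mul(Add(6, 6), a), b) = Add(Mul(12, a), b) = Add(b, Mul(12, a)))
Mul(Add(448, Function('q')(-7, -22)), 112) = Mul(Add(448, Add(-7, Mul(12, -22))), 112) = Mul(Add(448, Add(-7, -264)), 112) = Mul(Add(448, -271), 112) = Mul(177, 112) = 19824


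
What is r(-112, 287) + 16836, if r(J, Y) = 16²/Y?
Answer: 4832188/287 ≈ 16837.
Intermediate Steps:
r(J, Y) = 256/Y
r(-112, 287) + 16836 = 256/287 + 16836 = 4832188/287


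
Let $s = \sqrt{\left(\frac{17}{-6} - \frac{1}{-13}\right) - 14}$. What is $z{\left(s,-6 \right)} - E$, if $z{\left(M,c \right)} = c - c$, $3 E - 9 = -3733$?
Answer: $\frac{3724}{3} \approx 1241.3$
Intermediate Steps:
$E = - \frac{3724}{3}$ ($E = 3 + \frac{1}{3} \left(-3733\right) = 3 - \frac{3733}{3} = - \frac{3724}{3} \approx -1241.3$)
$s = \frac{i \sqrt{101946}}{78}$ ($s = \sqrt{\left(17 \left(- \frac{1}{6}\right) - - \frac{1}{13}\right) - 14} = \sqrt{\left(- \frac{17}{6} + \frac{1}{13}\right) - 14} = \sqrt{- \frac{215}{78} - 14} = \sqrt{- \frac{1307}{78}} = \frac{i \sqrt{101946}}{78} \approx 4.0935 i$)
$z{\left(M,c \right)} = 0$
$z{\left(s,-6 \right)} - E = 0 - - \frac{3724}{3} = 0 + \frac{3724}{3} = \frac{3724}{3}$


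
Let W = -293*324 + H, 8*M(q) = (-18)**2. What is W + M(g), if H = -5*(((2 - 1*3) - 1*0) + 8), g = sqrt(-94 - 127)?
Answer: -189853/2 ≈ -94927.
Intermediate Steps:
g = I*sqrt(221) (g = sqrt(-221) = I*sqrt(221) ≈ 14.866*I)
M(q) = 81/2 (M(q) = (1/8)*(-18)**2 = (1/8)*324 = 81/2)
H = -35 (H = -5*(((2 - 3) + 0) + 8) = -5*((-1 + 0) + 8) = -5*(-1 + 8) = -5*7 = -35)
W = -94967 (W = -293*324 - 35 = -94932 - 35 = -94967)
W + M(g) = -94967 + 81/2 = -189853/2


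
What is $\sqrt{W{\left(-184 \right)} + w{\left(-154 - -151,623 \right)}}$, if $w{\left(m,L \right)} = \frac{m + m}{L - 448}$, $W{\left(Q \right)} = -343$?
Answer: $\frac{i \sqrt{420217}}{35} \approx 18.521 i$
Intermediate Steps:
$w{\left(m,L \right)} = \frac{2 m}{-448 + L}$
$\sqrt{W{\left(-184 \right)} + w{\left(-154 - -151,623 \right)}} = \sqrt{-343 + \frac{2 \left(-154 - -151\right)}{-448 + 623}} = \sqrt{-343 + \frac{2 \left(-154 + 151\right)}{175}} = \sqrt{-343 + 2 \left(-3\right) \frac{1}{175}} = \sqrt{-343 - \frac{6}{175}} = \sqrt{- \frac{60031}{175}} = \frac{i \sqrt{420217}}{35}$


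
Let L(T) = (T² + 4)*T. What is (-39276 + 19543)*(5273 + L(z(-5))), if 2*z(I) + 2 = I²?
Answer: -1079770027/8 ≈ -1.3497e+8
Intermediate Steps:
z(I) = -1 + I²/2
L(T) = T*(4 + T²) (L(T) = (4 + T²)*T = T*(4 + T²))
(-39276 + 19543)*(5273 + L(z(-5))) = (-39276 + 19543)*(5273 + (-1 + (½)*(-5)²)*(4 + (-1 + (½)*(-5)²)²)) = -19733*(5273 + (-1 + (½)*25)*(4 + (-1 + (½)*25)²)) = -19733*(5273 + (-1 + 25/2)*(4 + (-1 + 25/2)²)) = -19733*(5273 + 23*(4 + (23/2)²)/2) = -19733*(5273 + 23*(4 + 529/4)/2) = -19733*(5273 + (23/2)*(545/4)) = -19733*(5273 + 12535/8) = -19733*54719/8 = -1079770027/8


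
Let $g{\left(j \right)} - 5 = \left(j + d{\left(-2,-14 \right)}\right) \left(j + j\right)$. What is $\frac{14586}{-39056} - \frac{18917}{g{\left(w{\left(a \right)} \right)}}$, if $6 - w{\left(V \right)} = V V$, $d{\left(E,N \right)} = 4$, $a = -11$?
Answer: $- \frac{555637931}{498647480} \approx -1.1143$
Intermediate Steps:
$w{\left(V \right)} = 6 - V^{2}$ ($w{\left(V \right)} = 6 - V V = 6 - V^{2}$)
$g{\left(j \right)} = 5 + 2 j \left(4 + j\right)$ ($g{\left(j \right)} = 5 + \left(j + 4\right) \left(j + j\right) = 5 + \left(4 + j\right) 2 j = 5 + 2 j \left(4 + j\right)$)
$\frac{14586}{-39056} - \frac{18917}{g{\left(w{\left(a \right)} \right)}} = \frac{14586}{-39056} - \frac{18917}{5 + 2 \left(6 - \left(-11\right)^{2}\right)^{2} + 8 \left(6 - \left(-11\right)^{2}\right)} = 14586 \left(- \frac{1}{39056}\right) - \frac{18917}{5 + 2 \left(6 - 121\right)^{2} + 8 \left(6 - 121\right)} = - \frac{7293}{19528} - \frac{18917}{5 + 2 \left(6 - 121\right)^{2} + 8 \left(6 - 121\right)} = - \frac{7293}{19528} - \frac{18917}{5 + 2 \left(-115\right)^{2} + 8 \left(-115\right)} = - \frac{7293}{19528} - \frac{18917}{5 + 2 \cdot 13225 - 920} = - \frac{7293}{19528} - \frac{18917}{5 + 26450 - 920} = - \frac{7293}{19528} - \frac{18917}{25535} = - \frac{555637931}{498647480}$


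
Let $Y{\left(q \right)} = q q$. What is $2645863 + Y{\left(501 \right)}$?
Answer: $2896864$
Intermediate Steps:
$Y{\left(q \right)} = q^{2}$
$2645863 + Y{\left(501 \right)} = 2645863 + 501^{2} = 2645863 + 251001 = 2896864$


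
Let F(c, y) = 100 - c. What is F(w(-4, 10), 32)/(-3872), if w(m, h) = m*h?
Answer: -35/968 ≈ -0.036157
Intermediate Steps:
w(m, h) = h*m
F(w(-4, 10), 32)/(-3872) = (100 - 10*(-4))/(-3872) = (100 - 1*(-40))*(-1/3872) = (100 + 40)*(-1/3872) = 140*(-1/3872) = -35/968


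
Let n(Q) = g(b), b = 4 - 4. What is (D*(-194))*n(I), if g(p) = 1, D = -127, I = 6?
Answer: 24638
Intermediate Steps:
b = 0
n(Q) = 1
(D*(-194))*n(I) = -127*(-194)*1 = 24638*1 = 24638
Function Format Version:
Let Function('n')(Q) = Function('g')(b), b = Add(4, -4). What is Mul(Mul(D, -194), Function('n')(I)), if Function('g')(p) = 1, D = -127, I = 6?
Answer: 24638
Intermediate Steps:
b = 0
Function('n')(Q) = 1
Mul(Mul(D, -194), Function('n')(I)) = Mul(Mul(-127, -194), 1) = Mul(24638, 1) = 24638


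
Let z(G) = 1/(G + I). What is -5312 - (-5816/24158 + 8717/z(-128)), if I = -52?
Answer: 18888515000/12079 ≈ 1.5637e+6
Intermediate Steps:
z(G) = 1/(-52 + G) (z(G) = 1/(G - 52) = 1/(-52 + G))
-5312 - (-5816/24158 + 8717/z(-128)) = -5312 - (-5816/24158 + 8717/(1/(-52 - 128))) = -5312 - (-5816*1/24158 + 8717/(1/(-180))) = -5312 - (-2908/12079 + 8717/(-1/180)) = -5312 - (-2908/12079 + 8717*(-180)) = -5312 - (-2908/12079 - 1569060) = -5312 - 1*(-18952678648/12079) = -5312 + 18952678648/12079 = 18888515000/12079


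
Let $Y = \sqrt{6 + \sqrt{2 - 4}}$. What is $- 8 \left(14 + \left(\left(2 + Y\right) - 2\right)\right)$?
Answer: $-112 - 8 \sqrt{6 + i \sqrt{2}} \approx -131.73 - 2.2937 i$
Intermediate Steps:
$Y = \sqrt{6 + i \sqrt{2}}$ ($Y = \sqrt{6 + \sqrt{-2}} = \sqrt{6 + i \sqrt{2}} \approx 2.4662 + 0.28672 i$)
$- 8 \left(14 + \left(\left(2 + Y\right) - 2\right)\right) = - 8 \left(14 - - \sqrt{6 + i \sqrt{2}}\right) = - 8 \left(14 + \sqrt{6 + i \sqrt{2}}\right) = -112 - 8 \sqrt{6 + i \sqrt{2}}$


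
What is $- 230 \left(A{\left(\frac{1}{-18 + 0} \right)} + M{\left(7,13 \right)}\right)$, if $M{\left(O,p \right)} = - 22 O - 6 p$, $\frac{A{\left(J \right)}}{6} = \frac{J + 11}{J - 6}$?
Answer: $\frac{6088100}{109} \approx 55854.0$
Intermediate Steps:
$A{\left(J \right)} = \frac{6 \left(11 + J\right)}{-6 + J}$ ($A{\left(J \right)} = 6 \frac{J + 11}{J - 6} = 6 \frac{11 + J}{-6 + J} = \frac{6 \left(11 + J\right)}{-6 + J}$)
$- 230 \left(A{\left(\frac{1}{-18 + 0} \right)} + M{\left(7,13 \right)}\right) = - 230 \left(\frac{6 \left(11 + \frac{1}{-18 + 0}\right)}{-6 + \frac{1}{-18 + 0}} - 232\right) = - 230 \left(\frac{6 \left(11 + \frac{1}{-18}\right)}{-6 + \frac{1}{-18}} - 232\right) = - 230 \left(\frac{6 \left(11 - \frac{1}{18}\right)}{-6 - \frac{1}{18}} - 232\right) = - 230 \left(6 \frac{1}{- \frac{109}{18}} \cdot \frac{197}{18} - 232\right) = - 230 \left(6 \left(- \frac{18}{109}\right) \frac{197}{18} - 232\right) = - 230 \left(- \frac{1182}{109} - 232\right) = \left(-230\right) \left(- \frac{26470}{109}\right) = \frac{6088100}{109}$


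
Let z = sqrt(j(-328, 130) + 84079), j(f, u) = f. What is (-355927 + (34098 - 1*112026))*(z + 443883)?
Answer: -192580858965 - 433855*sqrt(83751) ≈ -1.9271e+11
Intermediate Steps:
z = sqrt(83751) (z = sqrt(-328 + 84079) = sqrt(83751) ≈ 289.40)
(-355927 + (34098 - 1*112026))*(z + 443883) = (-355927 + (34098 - 1*112026))*(sqrt(83751) + 443883) = (-355927 + (34098 - 112026))*(443883 + sqrt(83751)) = (-355927 - 77928)*(443883 + sqrt(83751)) = -433855*(443883 + sqrt(83751)) = -192580858965 - 433855*sqrt(83751)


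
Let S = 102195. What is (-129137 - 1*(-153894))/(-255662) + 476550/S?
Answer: 883745811/193536134 ≈ 4.5663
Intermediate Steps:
(-129137 - 1*(-153894))/(-255662) + 476550/S = (-129137 - 1*(-153894))/(-255662) + 476550/102195 = (-129137 + 153894)*(-1/255662) + 476550*(1/102195) = 24757*(-1/255662) + 3530/757 = -24757/255662 + 3530/757 = 883745811/193536134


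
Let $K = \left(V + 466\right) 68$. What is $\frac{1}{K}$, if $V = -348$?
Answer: $\frac{1}{8024} \approx 0.00012463$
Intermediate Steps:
$K = 8024$ ($K = \left(-348 + 466\right) 68 = 118 \cdot 68 = 8024$)
$\frac{1}{K} = \frac{1}{8024}$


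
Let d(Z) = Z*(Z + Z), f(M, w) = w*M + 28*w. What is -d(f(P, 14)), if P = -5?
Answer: -207368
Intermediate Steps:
f(M, w) = 28*w + M*w (f(M, w) = M*w + 28*w = 28*w + M*w)
d(Z) = 2*Z² (d(Z) = Z*(2*Z) = 2*Z²)
-d(f(P, 14)) = -2*(14*(28 - 5))² = -2*(14*23)² = -2*322² = -2*103684 = -1*207368 = -207368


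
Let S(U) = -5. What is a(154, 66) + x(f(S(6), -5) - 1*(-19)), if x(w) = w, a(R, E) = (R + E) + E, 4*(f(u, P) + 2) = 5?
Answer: 1217/4 ≈ 304.25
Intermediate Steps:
f(u, P) = -¾ (f(u, P) = -2 + (¼)*5 = -2 + 5/4 = -¾)
a(R, E) = R + 2*E (a(R, E) = (E + R) + E = R + 2*E)
a(154, 66) + x(f(S(6), -5) - 1*(-19)) = (154 + 2*66) + (-¾ - 1*(-19)) = (154 + 132) + (-¾ + 19) = 286 + 73/4 = 1217/4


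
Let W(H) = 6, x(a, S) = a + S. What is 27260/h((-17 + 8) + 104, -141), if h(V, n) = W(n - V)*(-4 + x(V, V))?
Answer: 6815/279 ≈ 24.427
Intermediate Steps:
x(a, S) = S + a
h(V, n) = -24 + 12*V (h(V, n) = 6*(-4 + (V + V)) = 6*(-4 + 2*V) = -24 + 12*V)
27260/h((-17 + 8) + 104, -141) = 27260/(-24 + 12*((-17 + 8) + 104)) = 27260/(-24 + 12*(-9 + 104)) = 27260/(-24 + 12*95) = 27260/(-24 + 1140) = 27260/1116 = 27260*(1/1116) = 6815/279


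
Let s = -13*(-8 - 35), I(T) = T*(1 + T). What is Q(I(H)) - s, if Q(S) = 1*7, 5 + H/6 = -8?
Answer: -552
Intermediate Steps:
H = -78 (H = -30 + 6*(-8) = -30 - 48 = -78)
Q(S) = 7
s = 559 (s = -13*(-43) = 559)
Q(I(H)) - s = 7 - 1*559 = 7 - 559 = -552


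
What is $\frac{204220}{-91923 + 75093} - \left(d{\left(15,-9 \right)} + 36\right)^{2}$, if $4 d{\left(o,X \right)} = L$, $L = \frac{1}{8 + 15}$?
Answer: $- \frac{18645407635}{14244912} \approx -1308.9$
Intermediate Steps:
$L = \frac{1}{23} \approx 0.043478$
$d{\left(o,X \right)} = \frac{1}{92}$ ($d{\left(o,X \right)} = \frac{1}{4} \cdot \frac{1}{23} = \frac{1}{92}$)
$\frac{204220}{-91923 + 75093} - \left(d{\left(15,-9 \right)} + 36\right)^{2} = \frac{204220}{-91923 + 75093} - \left(\frac{1}{92} + 36\right)^{2} = \frac{204220}{-16830} - \left(\frac{3313}{92}\right)^{2} = 204220 \left(- \frac{1}{16830}\right) - \frac{10975969}{8464} = - \frac{20422}{1683} - \frac{10975969}{8464} = - \frac{18645407635}{14244912}$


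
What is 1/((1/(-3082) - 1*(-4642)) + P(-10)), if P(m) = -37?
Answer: 3082/14192609 ≈ 0.00021716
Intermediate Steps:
1/((1/(-3082) - 1*(-4642)) + P(-10)) = 1/((1/(-3082) - 1*(-4642)) - 37) = 1/((-1/3082 + 4642) - 37) = 1/(14306643/3082 - 37) = 1/(14192609/3082) = 3082/14192609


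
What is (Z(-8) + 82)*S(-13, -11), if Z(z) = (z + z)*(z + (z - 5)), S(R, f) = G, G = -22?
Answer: -9196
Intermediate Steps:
S(R, f) = -22
Z(z) = 2*z*(-5 + 2*z) (Z(z) = (2*z)*(z + (-5 + z)) = (2*z)*(-5 + 2*z) = 2*z*(-5 + 2*z))
(Z(-8) + 82)*S(-13, -11) = (2*(-8)*(-5 + 2*(-8)) + 82)*(-22) = (2*(-8)*(-5 - 16) + 82)*(-22) = (2*(-8)*(-21) + 82)*(-22) = (336 + 82)*(-22) = 418*(-22) = -9196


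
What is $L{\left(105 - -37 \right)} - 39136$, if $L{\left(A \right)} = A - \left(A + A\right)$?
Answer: $-39278$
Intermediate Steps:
$L{\left(A \right)} = - A$ ($L{\left(A \right)} = A - 2 A = - A$)
$L{\left(105 - -37 \right)} - 39136 = - (105 - -37) - 39136 = - (105 + 37) - 39136 = \left(-1\right) 142 - 39136 = -142 - 39136 = -39278$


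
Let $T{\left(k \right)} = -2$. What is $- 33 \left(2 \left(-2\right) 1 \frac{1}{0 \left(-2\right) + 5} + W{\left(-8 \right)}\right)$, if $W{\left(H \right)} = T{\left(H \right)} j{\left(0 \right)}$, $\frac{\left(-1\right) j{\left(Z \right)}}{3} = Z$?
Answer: $\frac{132}{5} \approx 26.4$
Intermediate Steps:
$j{\left(Z \right)} = - 3 Z$
$W{\left(H \right)} = 0$ ($W{\left(H \right)} = - 2 \left(\left(-3\right) 0\right) = \left(-2\right) 0 = 0$)
$- 33 \left(2 \left(-2\right) 1 \frac{1}{0 \left(-2\right) + 5} + W{\left(-8 \right)}\right) = - 33 \left(2 \left(-2\right) 1 \frac{1}{0 \left(-2\right) + 5} + 0\right) = - 33 \left(- 4 \cdot 1 \frac{1}{0 + 5} + 0\right) = - 33 \left(- 4 \cdot 1 \cdot \frac{1}{5} + 0\right) = - 33 \left(\left(-4\right) \frac{1}{5} + 0\right) = - 33 \left(- \frac{4}{5} + 0\right) = \left(-33\right) \left(- \frac{4}{5}\right) = \frac{132}{5}$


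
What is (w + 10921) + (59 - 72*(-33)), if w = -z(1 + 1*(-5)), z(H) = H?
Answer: 13360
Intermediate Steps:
w = 4 (w = -(1 + 1*(-5)) = -(1 - 5) = -1*(-4) = 4)
(w + 10921) + (59 - 72*(-33)) = (4 + 10921) + (59 - 72*(-33)) = 10925 + (59 + 2376) = 10925 + 2435 = 13360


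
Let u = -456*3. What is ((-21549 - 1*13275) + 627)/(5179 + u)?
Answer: -34197/3811 ≈ -8.9732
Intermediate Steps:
u = -1368
((-21549 - 1*13275) + 627)/(5179 + u) = ((-21549 - 1*13275) + 627)/(5179 - 1368) = ((-21549 - 13275) + 627)/3811 = (-34824 + 627)*(1/3811) = -34197*1/3811 = -34197/3811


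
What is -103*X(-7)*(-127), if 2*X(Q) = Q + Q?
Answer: -91567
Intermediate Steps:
X(Q) = Q (X(Q) = (Q + Q)/2 = (2*Q)/2 = Q)
-103*X(-7)*(-127) = -103*(-7)*(-127) = 721*(-127) = -91567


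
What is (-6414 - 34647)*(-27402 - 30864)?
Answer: 2392460226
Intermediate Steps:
(-6414 - 34647)*(-27402 - 30864) = -41061*(-58266) = 2392460226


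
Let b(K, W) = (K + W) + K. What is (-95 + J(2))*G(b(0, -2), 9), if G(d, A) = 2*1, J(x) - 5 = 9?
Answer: -162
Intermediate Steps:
b(K, W) = W + 2*K
J(x) = 14 (J(x) = 5 + 9 = 14)
G(d, A) = 2
(-95 + J(2))*G(b(0, -2), 9) = (-95 + 14)*2 = -81*2 = -162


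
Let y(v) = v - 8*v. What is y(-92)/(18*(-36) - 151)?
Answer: -644/799 ≈ -0.80601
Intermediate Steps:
y(v) = -7*v
y(-92)/(18*(-36) - 151) = (-7*(-92))/(18*(-36) - 151) = 644/(-648 - 151) = 644/(-799) = 644*(-1/799) = -644/799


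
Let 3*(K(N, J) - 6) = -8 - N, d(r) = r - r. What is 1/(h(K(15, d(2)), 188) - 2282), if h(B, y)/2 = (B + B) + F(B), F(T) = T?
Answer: -1/2292 ≈ -0.00043630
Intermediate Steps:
d(r) = 0
K(N, J) = 10/3 - N/3 (K(N, J) = 6 + (-8 - N)/3 = 6 + (-8/3 - N/3) = 10/3 - N/3)
h(B, y) = 6*B (h(B, y) = 2*((B + B) + B) = 2*(2*B + B) = 2*(3*B) = 6*B)
1/(h(K(15, d(2)), 188) - 2282) = 1/(6*(10/3 - 1/3*15) - 2282) = 1/(6*(10/3 - 5) - 2282) = 1/(6*(-5/3) - 2282) = 1/(-10 - 2282) = 1/(-2292) = -1/2292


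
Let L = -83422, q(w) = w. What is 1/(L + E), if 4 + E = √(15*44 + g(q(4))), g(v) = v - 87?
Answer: -83426/6959896899 - √577/6959896899 ≈ -1.1990e-5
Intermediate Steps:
g(v) = -87 + v
E = -4 + √577 (E = -4 + √(15*44 + (-87 + 4)) = -4 + √(660 - 83) = -4 + √577 ≈ 20.021)
1/(L + E) = 1/(-83422 + (-4 + √577)) = 1/(-83426 + √577)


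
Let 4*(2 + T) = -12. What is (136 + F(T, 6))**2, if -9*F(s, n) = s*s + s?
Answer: 1449616/81 ≈ 17897.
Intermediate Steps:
T = -5 (T = -2 + (1/4)*(-12) = -2 - 3 = -5)
F(s, n) = -s/9 - s**2/9 (F(s, n) = -(s*s + s)/9 = -(s**2 + s)/9 = -(s + s**2)/9 = -s/9 - s**2/9)
(136 + F(T, 6))**2 = (136 - 1/9*(-5)*(1 - 5))**2 = (136 - 1/9*(-5)*(-4))**2 = (136 - 20/9)**2 = (1204/9)**2 = 1449616/81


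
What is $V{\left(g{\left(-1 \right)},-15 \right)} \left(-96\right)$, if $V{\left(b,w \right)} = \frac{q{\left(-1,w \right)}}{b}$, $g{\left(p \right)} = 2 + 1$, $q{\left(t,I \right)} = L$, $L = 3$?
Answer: $-96$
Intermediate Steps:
$q{\left(t,I \right)} = 3$
$g{\left(p \right)} = 3$
$V{\left(b,w \right)} = \frac{3}{b}$
$V{\left(g{\left(-1 \right)},-15 \right)} \left(-96\right) = \frac{3}{3} \left(-96\right) = 3 \cdot \frac{1}{3} \left(-96\right) = 1 \left(-96\right) = -96$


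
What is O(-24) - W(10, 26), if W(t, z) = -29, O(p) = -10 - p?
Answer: 43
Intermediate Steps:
O(-24) - W(10, 26) = (-10 - 1*(-24)) - 1*(-29) = (-10 + 24) + 29 = 14 + 29 = 43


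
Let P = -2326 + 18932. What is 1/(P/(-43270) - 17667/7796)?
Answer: -168666460/446955733 ≈ -0.37737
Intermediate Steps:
P = 16606
1/(P/(-43270) - 17667/7796) = 1/(16606/(-43270) - 17667/7796) = 1/(16606*(-1/43270) - 17667*1/7796) = 1/(-8303/21635 - 17667/7796) = 1/(-446955733/168666460) = -168666460/446955733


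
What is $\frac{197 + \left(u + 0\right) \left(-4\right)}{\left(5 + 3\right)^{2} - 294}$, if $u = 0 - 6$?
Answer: $- \frac{221}{230} \approx -0.96087$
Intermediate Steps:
$u = -6$ ($u = 0 - 6 = -6$)
$\frac{197 + \left(u + 0\right) \left(-4\right)}{\left(5 + 3\right)^{2} - 294} = \frac{197 + \left(-6 + 0\right) \left(-4\right)}{\left(5 + 3\right)^{2} - 294} = \frac{197 - -24}{8^{2} - 294} = \frac{197 + 24}{64 - 294} = \frac{221}{-230} = 221 \left(- \frac{1}{230}\right) = - \frac{221}{230}$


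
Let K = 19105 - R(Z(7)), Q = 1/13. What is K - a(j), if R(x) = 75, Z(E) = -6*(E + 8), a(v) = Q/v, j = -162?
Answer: 40077181/2106 ≈ 19030.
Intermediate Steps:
Q = 1/13 ≈ 0.076923
a(v) = 1/(13*v)
Z(E) = -48 - 6*E (Z(E) = -6*(8 + E) = -48 - 6*E)
K = 19030 (K = 19105 - 1*75 = 19105 - 75 = 19030)
K - a(j) = 19030 - 1/(13*(-162)) = 19030 - (-1)/(13*162) = 19030 - 1*(-1/2106) = 19030 + 1/2106 = 40077181/2106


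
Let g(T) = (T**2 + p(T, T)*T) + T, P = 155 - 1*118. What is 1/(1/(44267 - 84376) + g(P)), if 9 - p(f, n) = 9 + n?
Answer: 40109/1484032 ≈ 0.027027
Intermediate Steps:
p(f, n) = -n (p(f, n) = 9 - (9 + n) = 9 + (-9 - n) = -n)
P = 37 (P = 155 - 118 = 37)
g(T) = T (g(T) = (T**2 + (-T)*T) + T = (T**2 - T**2) + T = 0 + T = T)
1/(1/(44267 - 84376) + g(P)) = 1/(1/(44267 - 84376) + 37) = 1/(1/(-40109) + 37) = 1/(-1/40109 + 37) = 1/(1484032/40109) = 40109/1484032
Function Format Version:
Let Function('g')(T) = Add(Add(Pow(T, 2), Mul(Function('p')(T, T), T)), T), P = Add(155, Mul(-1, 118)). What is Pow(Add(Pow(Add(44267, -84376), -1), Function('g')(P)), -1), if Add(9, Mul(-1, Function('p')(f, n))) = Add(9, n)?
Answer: Rational(40109, 1484032) ≈ 0.027027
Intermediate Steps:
Function('p')(f, n) = Mul(-1, n) (Function('p')(f, n) = Add(9, Mul(-1, Add(9, n))) = Add(9, Add(-9, Mul(-1, n))) = Mul(-1, n))
P = 37 (P = Add(155, -118) = 37)
Function('g')(T) = T (Function('g')(T) = Add(Add(Pow(T, 2), Mul(Mul(-1, T), T)), T) = Add(Add(Pow(T, 2), Mul(-1, Pow(T, 2))), T) = Add(0, T) = T)
Pow(Add(Pow(Add(44267, -84376), -1), Function('g')(P)), -1) = Pow(Add(Pow(Add(44267, -84376), -1), 37), -1) = Pow(Add(Pow(-40109, -1), 37), -1) = Pow(Add(Rational(-1, 40109), 37), -1) = Pow(Rational(1484032, 40109), -1) = Rational(40109, 1484032)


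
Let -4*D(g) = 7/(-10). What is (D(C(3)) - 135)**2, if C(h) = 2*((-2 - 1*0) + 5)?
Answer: 29084449/1600 ≈ 18178.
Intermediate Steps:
C(h) = 6 (C(h) = 2*((-2 + 0) + 5) = 2*(-2 + 5) = 2*3 = 6)
D(g) = 7/40 (D(g) = -7/(4*(-10)) = -7*(-1)/(4*10) = -1/4*(-7/10) = 7/40)
(D(C(3)) - 135)**2 = (7/40 - 135)**2 = (-5393/40)**2 = 29084449/1600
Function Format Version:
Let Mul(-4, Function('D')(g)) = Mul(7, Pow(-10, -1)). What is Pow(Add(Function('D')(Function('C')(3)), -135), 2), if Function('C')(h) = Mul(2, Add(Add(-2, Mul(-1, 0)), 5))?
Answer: Rational(29084449, 1600) ≈ 18178.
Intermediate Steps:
Function('C')(h) = 6 (Function('C')(h) = Mul(2, Add(Add(-2, 0), 5)) = Mul(2, Add(-2, 5)) = Mul(2, 3) = 6)
Function('D')(g) = Rational(7, 40) (Function('D')(g) = Mul(Rational(-1, 4), Mul(7, Pow(-10, -1))) = Mul(Rational(-1, 4), Mul(7, Rational(-1, 10))) = Mul(Rational(-1, 4), Rational(-7, 10)) = Rational(7, 40))
Pow(Add(Function('D')(Function('C')(3)), -135), 2) = Pow(Add(Rational(7, 40), -135), 2) = Pow(Rational(-5393, 40), 2) = Rational(29084449, 1600)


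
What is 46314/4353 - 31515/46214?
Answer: 667723467/67056514 ≈ 9.9576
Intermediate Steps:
46314/4353 - 31515/46214 = 46314*(1/4353) - 31515*1/46214 = 15438/1451 - 31515/46214 = 667723467/67056514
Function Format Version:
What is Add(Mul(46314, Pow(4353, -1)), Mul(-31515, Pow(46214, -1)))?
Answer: Rational(667723467, 67056514) ≈ 9.9576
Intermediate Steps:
Add(Mul(46314, Pow(4353, -1)), Mul(-31515, Pow(46214, -1))) = Add(Mul(46314, Rational(1, 4353)), Mul(-31515, Rational(1, 46214))) = Add(Rational(15438, 1451), Rational(-31515, 46214)) = Rational(667723467, 67056514)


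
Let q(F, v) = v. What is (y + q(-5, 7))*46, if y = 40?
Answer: 2162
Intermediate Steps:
(y + q(-5, 7))*46 = (40 + 7)*46 = 47*46 = 2162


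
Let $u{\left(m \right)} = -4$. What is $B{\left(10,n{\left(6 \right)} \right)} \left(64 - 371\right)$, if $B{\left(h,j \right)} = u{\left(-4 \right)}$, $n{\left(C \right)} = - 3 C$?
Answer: $1228$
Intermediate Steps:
$B{\left(h,j \right)} = -4$
$B{\left(10,n{\left(6 \right)} \right)} \left(64 - 371\right) = - 4 \left(64 - 371\right) = \left(-4\right) \left(-307\right) = 1228$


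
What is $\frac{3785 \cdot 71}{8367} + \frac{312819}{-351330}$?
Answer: $\frac{30599103659}{979859370} \approx 31.228$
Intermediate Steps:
$\frac{3785 \cdot 71}{8367} + \frac{312819}{-351330} = 268735 \cdot \frac{1}{8367} + 312819 \left(- \frac{1}{351330}\right) = \frac{268735}{8367} - \frac{104273}{117110} = \frac{30599103659}{979859370}$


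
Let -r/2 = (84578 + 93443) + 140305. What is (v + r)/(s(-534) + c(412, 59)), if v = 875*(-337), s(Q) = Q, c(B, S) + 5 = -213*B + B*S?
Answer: 310509/21329 ≈ 14.558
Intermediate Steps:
c(B, S) = -5 - 213*B + B*S (c(B, S) = -5 + (-213*B + B*S) = -5 - 213*B + B*S)
r = -636652 (r = -2*((84578 + 93443) + 140305) = -2*(178021 + 140305) = -2*318326 = -636652)
v = -294875
(v + r)/(s(-534) + c(412, 59)) = (-294875 - 636652)/(-534 + (-5 - 213*412 + 412*59)) = -931527/(-534 + (-5 - 87756 + 24308)) = -931527/(-534 - 63453) = -931527/(-63987) = -931527*(-1/63987) = 310509/21329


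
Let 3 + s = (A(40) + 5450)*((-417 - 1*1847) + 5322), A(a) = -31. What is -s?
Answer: -16571299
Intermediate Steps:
s = 16571299 (s = -3 + (-31 + 5450)*((-417 - 1*1847) + 5322) = -3 + 5419*((-417 - 1847) + 5322) = -3 + 5419*(-2264 + 5322) = -3 + 5419*3058 = -3 + 16571302 = 16571299)
-s = -1*16571299 = -16571299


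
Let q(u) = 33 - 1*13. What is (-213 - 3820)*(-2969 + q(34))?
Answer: 11893317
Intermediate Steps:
q(u) = 20 (q(u) = 33 - 13 = 20)
(-213 - 3820)*(-2969 + q(34)) = (-213 - 3820)*(-2969 + 20) = -4033*(-2949) = 11893317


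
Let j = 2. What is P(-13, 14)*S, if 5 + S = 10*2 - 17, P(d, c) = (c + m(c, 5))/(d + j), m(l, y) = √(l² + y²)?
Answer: 28/11 + 2*√221/11 ≈ 5.2484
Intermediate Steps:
P(d, c) = (c + √(25 + c²))/(2 + d) (P(d, c) = (c + √(c² + 5²))/(d + 2) = (c + √(c² + 25))/(2 + d) = (c + √(25 + c²))/(2 + d))
S = -2 (S = -5 + (10*2 - 17) = -5 + (20 - 17) = -5 + 3 = -2)
P(-13, 14)*S = ((14 + √(25 + 14²))/(2 - 13))*(-2) = ((14 + √(25 + 196))/(-11))*(-2) = -(14 + √221)/11*(-2) = (-14/11 - √221/11)*(-2) = 28/11 + 2*√221/11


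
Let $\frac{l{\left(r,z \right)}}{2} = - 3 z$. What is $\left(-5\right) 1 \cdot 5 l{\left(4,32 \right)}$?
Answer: $4800$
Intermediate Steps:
$l{\left(r,z \right)} = - 6 z$ ($l{\left(r,z \right)} = 2 \left(- 3 z\right) = - 6 z$)
$\left(-5\right) 1 \cdot 5 l{\left(4,32 \right)} = \left(-5\right) 1 \cdot 5 \left(\left(-6\right) 32\right) = \left(-5\right) 5 \left(-192\right) = \left(-25\right) \left(-192\right) = 4800$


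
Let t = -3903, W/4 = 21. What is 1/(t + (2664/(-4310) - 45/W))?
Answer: -60340/235576641 ≈ -0.00025614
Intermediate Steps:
W = 84 (W = 4*21 = 84)
1/(t + (2664/(-4310) - 45/W)) = 1/(-3903 + (2664/(-4310) - 45/84)) = 1/(-3903 + (2664*(-1/4310) - 45*1/84)) = 1/(-3903 + (-1332/2155 - 15/28)) = 1/(-3903 - 69621/60340) = 1/(-235576641/60340) = -60340/235576641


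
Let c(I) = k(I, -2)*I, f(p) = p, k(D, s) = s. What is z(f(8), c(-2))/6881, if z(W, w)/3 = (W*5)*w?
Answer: 480/6881 ≈ 0.069757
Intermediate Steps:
c(I) = -2*I
z(W, w) = 15*W*w (z(W, w) = 3*((W*5)*w) = 3*((5*W)*w) = 3*(5*W*w) = 15*W*w)
z(f(8), c(-2))/6881 = (15*8*(-2*(-2)))/6881 = (15*8*4)*(1/6881) = 480*(1/6881) = 480/6881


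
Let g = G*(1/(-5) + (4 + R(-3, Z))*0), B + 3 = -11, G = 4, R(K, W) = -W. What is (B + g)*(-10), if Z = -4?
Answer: 148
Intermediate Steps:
B = -14 (B = -3 - 11 = -14)
g = -4/5 (g = 4*(1/(-5) + (4 - 1*(-4))*0) = 4*(-1/5 + (4 + 4)*0) = 4*(-1/5 + 8*0) = 4*(-1/5 + 0) = 4*(-1/5) = -4/5 ≈ -0.80000)
(B + g)*(-10) = (-14 - 4/5)*(-10) = -74/5*(-10) = 148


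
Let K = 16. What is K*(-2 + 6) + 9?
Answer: 73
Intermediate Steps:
K*(-2 + 6) + 9 = 16*(-2 + 6) + 9 = 16*4 + 9 = 64 + 9 = 73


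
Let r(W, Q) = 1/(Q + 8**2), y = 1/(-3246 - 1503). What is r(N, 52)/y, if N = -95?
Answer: -4749/116 ≈ -40.940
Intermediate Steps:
y = -1/4749 (y = 1/(-4749) = -1/4749 ≈ -0.00021057)
r(W, Q) = 1/(64 + Q) (r(W, Q) = 1/(Q + 64) = 1/(64 + Q))
r(N, 52)/y = 1/((64 + 52)*(-1/4749)) = -4749/116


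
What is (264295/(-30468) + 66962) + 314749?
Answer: 11629706453/30468 ≈ 3.8170e+5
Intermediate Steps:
(264295/(-30468) + 66962) + 314749 = (264295*(-1/30468) + 66962) + 314749 = (-264295/30468 + 66962) + 314749 = 2039933921/30468 + 314749 = 11629706453/30468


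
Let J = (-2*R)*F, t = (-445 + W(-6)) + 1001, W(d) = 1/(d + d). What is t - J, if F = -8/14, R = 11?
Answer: 45641/84 ≈ 543.35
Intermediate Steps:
W(d) = 1/(2*d)
t = 6671/12 (t = (-445 + (½)/(-6)) + 1001 = (-445 + (½)*(-⅙)) + 1001 = (-445 - 1/12) + 1001 = -5341/12 + 1001 = 6671/12 ≈ 555.92)
F = -4/7 (F = -8*1/14 = -4/7 ≈ -0.57143)
J = 88/7 (J = -2*11*(-4/7) = -22*(-4/7) = 88/7 ≈ 12.571)
t - J = 6671/12 - 1*88/7 = 6671/12 - 88/7 = 45641/84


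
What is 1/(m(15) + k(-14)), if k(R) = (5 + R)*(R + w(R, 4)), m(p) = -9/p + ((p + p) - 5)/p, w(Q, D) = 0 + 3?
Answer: 15/1501 ≈ 0.0099933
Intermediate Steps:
w(Q, D) = 3
m(p) = -9/p + (-5 + 2*p)/p (m(p) = -9/p + (2*p - 5)/p = -9/p + (-5 + 2*p)/p)
k(R) = (3 + R)*(5 + R) (k(R) = (5 + R)*(R + 3) = (5 + R)*(3 + R) = (3 + R)*(5 + R))
1/(m(15) + k(-14)) = 1/((2 - 14/15) + (15 + (-14)² + 8*(-14))) = 1/((2 - 14*1/15) + (15 + 196 - 112)) = 1/((2 - 14/15) + 99) = 1/(16/15 + 99) = 1/(1501/15) = 15/1501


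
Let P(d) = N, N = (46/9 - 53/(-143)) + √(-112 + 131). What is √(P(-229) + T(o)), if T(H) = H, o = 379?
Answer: √(70760404 + 184041*√19)/429 ≈ 19.719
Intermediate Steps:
N = 7055/1287 + √19 (N = (46*(⅑) - 53*(-1/143)) + √19 = (46/9 + 53/143) + √19 = 7055/1287 + √19 ≈ 9.8406)
P(d) = 7055/1287 + √19
√(P(-229) + T(o)) = √((7055/1287 + √19) + 379) = √(494828/1287 + √19)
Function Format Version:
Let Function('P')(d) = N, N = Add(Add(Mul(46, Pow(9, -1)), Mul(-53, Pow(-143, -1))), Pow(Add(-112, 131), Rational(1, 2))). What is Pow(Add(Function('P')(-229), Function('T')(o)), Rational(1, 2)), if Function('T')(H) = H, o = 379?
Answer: Mul(Rational(1, 429), Pow(Add(70760404, Mul(184041, Pow(19, Rational(1, 2)))), Rational(1, 2))) ≈ 19.719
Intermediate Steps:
N = Add(Rational(7055, 1287), Pow(19, Rational(1, 2))) (N = Add(Add(Mul(46, Rational(1, 9)), Mul(-53, Rational(-1, 143))), Pow(19, Rational(1, 2))) = Add(Add(Rational(46, 9), Rational(53, 143)), Pow(19, Rational(1, 2))) = Add(Rational(7055, 1287), Pow(19, Rational(1, 2))) ≈ 9.8406)
Function('P')(d) = Add(Rational(7055, 1287), Pow(19, Rational(1, 2)))
Pow(Add(Function('P')(-229), Function('T')(o)), Rational(1, 2)) = Pow(Add(Add(Rational(7055, 1287), Pow(19, Rational(1, 2))), 379), Rational(1, 2)) = Pow(Add(Rational(494828, 1287), Pow(19, Rational(1, 2))), Rational(1, 2))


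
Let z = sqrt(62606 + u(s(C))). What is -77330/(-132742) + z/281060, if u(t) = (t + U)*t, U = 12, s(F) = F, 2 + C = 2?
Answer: 38665/66371 + sqrt(62606)/281060 ≈ 0.58345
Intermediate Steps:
C = 0 (C = -2 + 2 = 0)
u(t) = t*(12 + t) (u(t) = (t + 12)*t = (12 + t)*t = t*(12 + t))
z = sqrt(62606) (z = sqrt(62606 + 0*(12 + 0)) = sqrt(62606 + 0*12) = sqrt(62606 + 0) = sqrt(62606) ≈ 250.21)
-77330/(-132742) + z/281060 = -77330/(-132742) + sqrt(62606)/281060 = -77330*(-1/132742) + sqrt(62606)*(1/281060) = 38665/66371 + sqrt(62606)/281060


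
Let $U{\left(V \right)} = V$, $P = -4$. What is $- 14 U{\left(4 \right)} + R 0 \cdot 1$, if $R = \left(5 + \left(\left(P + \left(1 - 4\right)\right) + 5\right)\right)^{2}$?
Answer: $-56$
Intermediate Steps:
$R = 9$ ($R = \left(5 + \left(\left(-4 + \left(1 - 4\right)\right) + 5\right)\right)^{2} = \left(5 + \left(\left(-4 - 3\right) + 5\right)\right)^{2} = \left(5 + \left(-7 + 5\right)\right)^{2} = \left(5 - 2\right)^{2} = 3^{2} = 9$)
$- 14 U{\left(4 \right)} + R 0 \cdot 1 = \left(-14\right) 4 + 9 \cdot 0 \cdot 1 = -56 + 0 \cdot 1 = -56 + 0 = -56$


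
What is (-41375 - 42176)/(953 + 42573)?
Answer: -83551/43526 ≈ -1.9196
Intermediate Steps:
(-41375 - 42176)/(953 + 42573) = -83551/43526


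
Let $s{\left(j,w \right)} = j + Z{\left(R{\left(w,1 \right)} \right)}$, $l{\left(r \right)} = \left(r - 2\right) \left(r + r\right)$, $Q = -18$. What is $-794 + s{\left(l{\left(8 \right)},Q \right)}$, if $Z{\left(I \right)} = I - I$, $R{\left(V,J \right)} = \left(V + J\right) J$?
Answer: $-698$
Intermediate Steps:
$l{\left(r \right)} = 2 r \left(-2 + r\right)$ ($l{\left(r \right)} = \left(-2 + r\right) 2 r = 2 r \left(-2 + r\right)$)
$R{\left(V,J \right)} = J \left(J + V\right)$ ($R{\left(V,J \right)} = \left(J + V\right) J = J \left(J + V\right)$)
$Z{\left(I \right)} = 0$
$s{\left(j,w \right)} = j$ ($s{\left(j,w \right)} = j + 0 = j$)
$-794 + s{\left(l{\left(8 \right)},Q \right)} = -794 + 2 \cdot 8 \left(-2 + 8\right) = -794 + 2 \cdot 8 \cdot 6 = -794 + 96 = -698$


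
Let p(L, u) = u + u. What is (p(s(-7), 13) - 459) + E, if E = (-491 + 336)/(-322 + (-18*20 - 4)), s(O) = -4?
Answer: -296883/686 ≈ -432.77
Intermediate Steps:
p(L, u) = 2*u
E = 155/686 (E = -155/(-322 + (-360 - 4)) = -155/(-322 - 364) = -155/(-686) = -155*(-1/686) = 155/686 ≈ 0.22595)
(p(s(-7), 13) - 459) + E = (2*13 - 459) + 155/686 = (26 - 459) + 155/686 = -433 + 155/686 = -296883/686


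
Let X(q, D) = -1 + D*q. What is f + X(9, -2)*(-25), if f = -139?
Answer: 336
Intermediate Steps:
f + X(9, -2)*(-25) = -139 + (-1 - 2*9)*(-25) = -139 + (-1 - 18)*(-25) = -139 - 19*(-25) = -139 + 475 = 336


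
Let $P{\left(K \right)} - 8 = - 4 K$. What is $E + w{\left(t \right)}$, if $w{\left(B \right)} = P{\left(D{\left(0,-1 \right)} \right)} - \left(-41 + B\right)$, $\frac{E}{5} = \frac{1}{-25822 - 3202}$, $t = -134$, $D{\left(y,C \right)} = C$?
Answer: $\frac{5427483}{29024} \approx 187.0$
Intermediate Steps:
$P{\left(K \right)} = 8 - 4 K$
$E = - \frac{5}{29024}$ ($E = \frac{5}{-25822 - 3202} = \frac{5}{-29024} = 5 \left(- \frac{1}{29024}\right) = - \frac{5}{29024} \approx -0.00017227$)
$w{\left(B \right)} = 53 - B$ ($w{\left(B \right)} = \left(8 - -4\right) - \left(-41 + B\right) = \left(8 + 4\right) - \left(-41 + B\right) = 12 - \left(-41 + B\right) = 53 - B$)
$E + w{\left(t \right)} = - \frac{5}{29024} + \left(53 - -134\right) = - \frac{5}{29024} + \left(53 + 134\right) = - \frac{5}{29024} + 187 = \frac{5427483}{29024}$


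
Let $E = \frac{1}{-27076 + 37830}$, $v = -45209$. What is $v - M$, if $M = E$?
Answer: $- \frac{486177587}{10754} \approx -45209.0$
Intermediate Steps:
$E = \frac{1}{10754} \approx 9.2989 \cdot 10^{-5}$
$M = \frac{1}{10754} \approx 9.2989 \cdot 10^{-5}$
$v - M = -45209 - \frac{1}{10754} = - \frac{486177587}{10754}$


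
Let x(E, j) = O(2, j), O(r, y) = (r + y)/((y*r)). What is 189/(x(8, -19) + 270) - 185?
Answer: -1894063/10277 ≈ -184.30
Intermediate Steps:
O(r, y) = (r + y)/(r*y) (O(r, y) = (r + y)/((r*y)) = (r + y)*(1/(r*y)) = (r + y)/(r*y))
x(E, j) = (2 + j)/(2*j)
189/(x(8, -19) + 270) - 185 = 189/((½)*(2 - 19)/(-19) + 270) - 185 = 189/((½)*(-1/19)*(-17) + 270) - 185 = 189/(17/38 + 270) - 185 = 189/(10277/38) - 185 = 189*(38/10277) - 185 = 7182/10277 - 185 = -1894063/10277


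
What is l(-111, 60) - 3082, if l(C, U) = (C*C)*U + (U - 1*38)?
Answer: 736200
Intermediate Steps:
l(C, U) = -38 + U + U*C² (l(C, U) = C²*U + (U - 38) = U*C² + (-38 + U) = -38 + U + U*C²)
l(-111, 60) - 3082 = (-38 + 60 + 60*(-111)²) - 3082 = (-38 + 60 + 60*12321) - 3082 = (-38 + 60 + 739260) - 3082 = 739282 - 3082 = 736200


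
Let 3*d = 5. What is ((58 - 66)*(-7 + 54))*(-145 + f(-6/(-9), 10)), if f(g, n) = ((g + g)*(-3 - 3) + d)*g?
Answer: 504968/9 ≈ 56108.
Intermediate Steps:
d = 5/3 (d = (1/3)*5 = 5/3 ≈ 1.6667)
f(g, n) = g*(5/3 - 12*g) (f(g, n) = ((g + g)*(-3 - 3) + 5/3)*g = ((2*g)*(-6) + 5/3)*g = (-12*g + 5/3)*g = (5/3 - 12*g)*g = g*(5/3 - 12*g))
((58 - 66)*(-7 + 54))*(-145 + f(-6/(-9), 10)) = ((58 - 66)*(-7 + 54))*(-145 + (-6/(-9))*(5 - (-216)/(-9))/3) = (-8*47)*(-145 + (-6*(-1/9))*(5 - (-216)*(-1)/9)/3) = -376*(-145 + (1/3)*(2/3)*(5 - 36*2/3)) = -376*(-145 + (1/3)*(2/3)*(5 - 24)) = -376*(-145 + (1/3)*(2/3)*(-19)) = -376*(-145 - 38/9) = -376*(-1343/9) = 504968/9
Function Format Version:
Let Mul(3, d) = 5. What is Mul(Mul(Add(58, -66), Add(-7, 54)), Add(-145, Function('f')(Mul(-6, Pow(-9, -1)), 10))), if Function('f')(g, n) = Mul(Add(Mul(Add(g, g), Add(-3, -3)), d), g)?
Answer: Rational(504968, 9) ≈ 56108.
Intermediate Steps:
d = Rational(5, 3) (d = Mul(Rational(1, 3), 5) = Rational(5, 3) ≈ 1.6667)
Function('f')(g, n) = Mul(g, Add(Rational(5, 3), Mul(-12, g))) (Function('f')(g, n) = Mul(Add(Mul(Add(g, g), Add(-3, -3)), Rational(5, 3)), g) = Mul(Add(Mul(Mul(2, g), -6), Rational(5, 3)), g) = Mul(Add(Mul(-12, g), Rational(5, 3)), g) = Mul(Add(Rational(5, 3), Mul(-12, g)), g) = Mul(g, Add(Rational(5, 3), Mul(-12, g))))
Mul(Mul(Add(58, -66), Add(-7, 54)), Add(-145, Function('f')(Mul(-6, Pow(-9, -1)), 10))) = Mul(Mul(Add(58, -66), Add(-7, 54)), Add(-145, Mul(Rational(1, 3), Mul(-6, Pow(-9, -1)), Add(5, Mul(-36, Mul(-6, Pow(-9, -1))))))) = Mul(Mul(-8, 47), Add(-145, Mul(Rational(1, 3), Mul(-6, Rational(-1, 9)), Add(5, Mul(-36, Mul(-6, Rational(-1, 9))))))) = Mul(-376, Add(-145, Mul(Rational(1, 3), Rational(2, 3), Add(5, Mul(-36, Rational(2, 3)))))) = Mul(-376, Add(-145, Mul(Rational(1, 3), Rational(2, 3), Add(5, -24)))) = Mul(-376, Add(-145, Mul(Rational(1, 3), Rational(2, 3), -19))) = Mul(-376, Add(-145, Rational(-38, 9))) = Mul(-376, Rational(-1343, 9)) = Rational(504968, 9)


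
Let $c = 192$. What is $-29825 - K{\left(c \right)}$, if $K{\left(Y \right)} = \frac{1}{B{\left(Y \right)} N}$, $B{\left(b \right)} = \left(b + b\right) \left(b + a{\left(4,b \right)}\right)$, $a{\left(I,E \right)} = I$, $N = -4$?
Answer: $- \frac{8978995199}{301056} \approx -29825.0$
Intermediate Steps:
$B{\left(b \right)} = 2 b \left(4 + b\right)$ ($B{\left(b \right)} = \left(b + b\right) \left(b + 4\right) = 2 b \left(4 + b\right)$)
$K{\left(Y \right)} = - \frac{1}{8 Y \left(4 + Y\right)}$ ($K{\left(Y \right)} = \frac{1}{2 Y \left(4 + Y\right) \left(-4\right)} = \frac{1}{\left(-8\right) Y \left(4 + Y\right)} = - \frac{1}{8 Y \left(4 + Y\right)}$)
$-29825 - K{\left(c \right)} = -29825 - - \frac{1}{8 \cdot 192 \left(4 + 192\right)} = -29825 - \left(- \frac{1}{8}\right) \frac{1}{192} \cdot \frac{1}{196} = -29825 - - \frac{1}{301056} = -29825 + \frac{1}{301056} = - \frac{8978995199}{301056}$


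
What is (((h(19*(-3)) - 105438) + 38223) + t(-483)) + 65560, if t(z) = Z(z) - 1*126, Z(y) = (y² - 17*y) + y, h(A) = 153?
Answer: 239389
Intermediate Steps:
Z(y) = y² - 16*y
t(z) = -126 + z*(-16 + z) (t(z) = z*(-16 + z) - 1*126 = z*(-16 + z) - 126 = -126 + z*(-16 + z))
(((h(19*(-3)) - 105438) + 38223) + t(-483)) + 65560 = (((153 - 105438) + 38223) + (-126 - 483*(-16 - 483))) + 65560 = ((-105285 + 38223) + (-126 - 483*(-499))) + 65560 = (-67062 + (-126 + 241017)) + 65560 = (-67062 + 240891) + 65560 = 173829 + 65560 = 239389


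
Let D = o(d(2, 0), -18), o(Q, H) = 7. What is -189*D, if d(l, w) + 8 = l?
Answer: -1323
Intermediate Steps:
d(l, w) = -8 + l
D = 7
-189*D = -189*7 = -1323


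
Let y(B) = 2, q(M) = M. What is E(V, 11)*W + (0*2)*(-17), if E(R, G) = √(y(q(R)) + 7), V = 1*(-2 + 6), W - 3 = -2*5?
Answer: -21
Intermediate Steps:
W = -7 (W = 3 - 2*5 = 3 - 10 = -7)
V = 4 (V = 1*4 = 4)
E(R, G) = 3 (E(R, G) = √(2 + 7) = √9 = 3)
E(V, 11)*W + (0*2)*(-17) = 3*(-7) + (0*2)*(-17) = -21 + 0*(-17) = -21 + 0 = -21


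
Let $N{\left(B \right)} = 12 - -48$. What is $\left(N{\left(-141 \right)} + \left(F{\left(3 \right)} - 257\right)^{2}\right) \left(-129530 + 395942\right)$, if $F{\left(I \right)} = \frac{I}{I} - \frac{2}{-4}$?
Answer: $17407426683$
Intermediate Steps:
$N{\left(B \right)} = 60$ ($N{\left(B \right)} = 12 + 48 = 60$)
$F{\left(I \right)} = \frac{3}{2}$ ($F{\left(I \right)} = 1 - - \frac{1}{2} = 1 + \frac{1}{2} = \frac{3}{2}$)
$\left(N{\left(-141 \right)} + \left(F{\left(3 \right)} - 257\right)^{2}\right) \left(-129530 + 395942\right) = \left(60 + \left(\frac{3}{2} - 257\right)^{2}\right) \left(-129530 + 395942\right) = \left(60 + \left(- \frac{511}{2}\right)^{2}\right) 266412 = \left(60 + \frac{261121}{4}\right) 266412 = \frac{261361}{4} \cdot 266412 = 17407426683$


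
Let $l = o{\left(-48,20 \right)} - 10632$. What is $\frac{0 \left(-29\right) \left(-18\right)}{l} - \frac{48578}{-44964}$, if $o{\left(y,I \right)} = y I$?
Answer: $\frac{24289}{22482} \approx 1.0804$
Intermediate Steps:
$o{\left(y,I \right)} = I y$
$l = -11592$ ($l = 20 \left(-48\right) - 10632 = -960 - 10632 = -11592$)
$\frac{0 \left(-29\right) \left(-18\right)}{l} - \frac{48578}{-44964} = \frac{0 \left(-29\right) \left(-18\right)}{-11592} - \frac{48578}{-44964} = 0 \left(-18\right) \left(- \frac{1}{11592}\right) - - \frac{24289}{22482} = 0 \left(- \frac{1}{11592}\right) + \frac{24289}{22482} = 0 + \frac{24289}{22482} = \frac{24289}{22482}$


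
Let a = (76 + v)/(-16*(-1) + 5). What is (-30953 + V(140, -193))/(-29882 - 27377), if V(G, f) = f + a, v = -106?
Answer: 218032/400813 ≈ 0.54397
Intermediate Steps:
a = -10/7 (a = (76 - 106)/(-16*(-1) + 5) = -30/(16 + 5) = -30/21 = -30*1/21 = -10/7 ≈ -1.4286)
V(G, f) = -10/7 + f (V(G, f) = f - 10/7 = -10/7 + f)
(-30953 + V(140, -193))/(-29882 - 27377) = (-30953 + (-10/7 - 193))/(-29882 - 27377) = (-30953 - 1361/7)/(-57259) = -218032/7*(-1/57259) = 218032/400813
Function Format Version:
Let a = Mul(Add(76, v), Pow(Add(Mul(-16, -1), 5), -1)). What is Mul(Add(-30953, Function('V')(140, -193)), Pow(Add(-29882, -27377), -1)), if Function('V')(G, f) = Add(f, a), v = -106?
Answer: Rational(218032, 400813) ≈ 0.54397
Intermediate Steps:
a = Rational(-10, 7) (a = Mul(Add(76, -106), Pow(Add(Mul(-16, -1), 5), -1)) = Mul(-30, Pow(Add(16, 5), -1)) = Mul(-30, Pow(21, -1)) = Mul(-30, Rational(1, 21)) = Rational(-10, 7) ≈ -1.4286)
Function('V')(G, f) = Add(Rational(-10, 7), f) (Function('V')(G, f) = Add(f, Rational(-10, 7)) = Add(Rational(-10, 7), f))
Mul(Add(-30953, Function('V')(140, -193)), Pow(Add(-29882, -27377), -1)) = Mul(Add(-30953, Add(Rational(-10, 7), -193)), Pow(Add(-29882, -27377), -1)) = Mul(Add(-30953, Rational(-1361, 7)), Pow(-57259, -1)) = Mul(Rational(-218032, 7), Rational(-1, 57259)) = Rational(218032, 400813)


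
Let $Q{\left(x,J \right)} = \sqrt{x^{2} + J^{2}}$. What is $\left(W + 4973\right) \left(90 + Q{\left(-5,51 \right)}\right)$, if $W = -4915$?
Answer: $5220 + 58 \sqrt{2626} \approx 8192.2$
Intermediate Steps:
$Q{\left(x,J \right)} = \sqrt{J^{2} + x^{2}}$
$\left(W + 4973\right) \left(90 + Q{\left(-5,51 \right)}\right) = \left(-4915 + 4973\right) \left(90 + \sqrt{51^{2} + \left(-5\right)^{2}}\right) = 58 \left(90 + \sqrt{2601 + 25}\right) = 58 \left(90 + \sqrt{2626}\right) = 5220 + 58 \sqrt{2626}$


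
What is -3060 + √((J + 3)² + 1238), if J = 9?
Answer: -3060 + √1382 ≈ -3022.8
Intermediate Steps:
-3060 + √((J + 3)² + 1238) = -3060 + √((9 + 3)² + 1238) = -3060 + √(12² + 1238) = -3060 + √(144 + 1238) = -3060 + √1382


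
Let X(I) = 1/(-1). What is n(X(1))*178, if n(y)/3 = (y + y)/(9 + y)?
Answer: -267/2 ≈ -133.50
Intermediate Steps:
X(I) = -1
n(y) = 6*y/(9 + y) (n(y) = 3*((y + y)/(9 + y)) = 3*((2*y)/(9 + y)) = 3*(2*y/(9 + y)) = 6*y/(9 + y))
n(X(1))*178 = (6*(-1)/(9 - 1))*178 = (6*(-1)/8)*178 = (6*(-1)*(⅛))*178 = -¾*178 = -267/2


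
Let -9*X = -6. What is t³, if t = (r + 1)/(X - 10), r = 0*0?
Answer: -27/21952 ≈ -0.0012300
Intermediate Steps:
X = ⅔ (X = -⅑*(-6) = ⅔ ≈ 0.66667)
r = 0
t = -3/28 (t = (0 + 1)/(⅔ - 10) = 1/(-28/3) = 1*(-3/28) = -3/28 ≈ -0.10714)
t³ = (-3/28)³ = -27/21952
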